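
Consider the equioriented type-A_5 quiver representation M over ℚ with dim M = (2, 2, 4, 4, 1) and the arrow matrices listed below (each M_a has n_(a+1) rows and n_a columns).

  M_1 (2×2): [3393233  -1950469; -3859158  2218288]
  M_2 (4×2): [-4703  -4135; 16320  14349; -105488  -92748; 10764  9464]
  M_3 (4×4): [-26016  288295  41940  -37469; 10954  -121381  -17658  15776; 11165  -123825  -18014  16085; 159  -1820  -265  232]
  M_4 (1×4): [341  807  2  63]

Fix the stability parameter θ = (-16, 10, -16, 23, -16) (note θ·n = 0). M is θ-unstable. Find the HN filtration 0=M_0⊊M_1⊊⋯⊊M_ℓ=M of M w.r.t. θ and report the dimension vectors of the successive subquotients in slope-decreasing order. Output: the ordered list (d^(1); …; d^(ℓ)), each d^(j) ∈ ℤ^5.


Interval decomposition of M: I[1,4], I[1,5], I[3,4]^2.
HN type (ℓ=4): μ^(1)=23; μ^(2)=7/2; μ^(3)=-3; μ^(4)=-16

((0, 0, 0, 3, 0); (0, 0, 0, 1, 1); (0, 2, 2, 0, 0); (2, 0, 2, 0, 0))


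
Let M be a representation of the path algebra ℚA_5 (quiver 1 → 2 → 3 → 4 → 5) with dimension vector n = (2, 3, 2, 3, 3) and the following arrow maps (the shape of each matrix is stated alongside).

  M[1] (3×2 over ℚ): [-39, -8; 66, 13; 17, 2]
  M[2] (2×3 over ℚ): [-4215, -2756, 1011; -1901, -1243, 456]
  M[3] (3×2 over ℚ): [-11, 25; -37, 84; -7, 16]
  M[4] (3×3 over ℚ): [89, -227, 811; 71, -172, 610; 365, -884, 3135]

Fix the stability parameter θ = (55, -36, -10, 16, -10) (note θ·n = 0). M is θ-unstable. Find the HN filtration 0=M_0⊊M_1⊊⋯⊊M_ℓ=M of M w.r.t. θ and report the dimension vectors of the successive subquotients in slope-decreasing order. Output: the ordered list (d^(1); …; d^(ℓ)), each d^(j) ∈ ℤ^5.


Via rank(M_{q-1}∘⋯∘M_p): M ≅ I[1,5]^2, I[2,2], I[4,5].
μ_θ-semistable layers: μ^(1)=3; μ^(2)=-36

((2, 2, 2, 3, 3); (0, 1, 0, 0, 0))


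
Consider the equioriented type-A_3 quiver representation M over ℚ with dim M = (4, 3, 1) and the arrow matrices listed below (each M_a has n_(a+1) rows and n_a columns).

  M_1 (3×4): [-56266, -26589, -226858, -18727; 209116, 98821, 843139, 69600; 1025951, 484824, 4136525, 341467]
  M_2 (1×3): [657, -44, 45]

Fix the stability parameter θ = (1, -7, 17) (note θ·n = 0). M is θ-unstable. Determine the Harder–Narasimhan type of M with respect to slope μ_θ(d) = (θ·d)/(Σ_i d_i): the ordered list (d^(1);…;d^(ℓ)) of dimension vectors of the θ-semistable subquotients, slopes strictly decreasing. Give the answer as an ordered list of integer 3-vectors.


Barcode: M ≅ I[1,1], I[1,2]^2, I[1,3]. HN layers by μ_θ (3 steps, strictly decreasing):
  μ^(1)=17; μ^(2)=1; μ^(3)=-3

((0, 0, 1); (1, 0, 0); (3, 3, 0))


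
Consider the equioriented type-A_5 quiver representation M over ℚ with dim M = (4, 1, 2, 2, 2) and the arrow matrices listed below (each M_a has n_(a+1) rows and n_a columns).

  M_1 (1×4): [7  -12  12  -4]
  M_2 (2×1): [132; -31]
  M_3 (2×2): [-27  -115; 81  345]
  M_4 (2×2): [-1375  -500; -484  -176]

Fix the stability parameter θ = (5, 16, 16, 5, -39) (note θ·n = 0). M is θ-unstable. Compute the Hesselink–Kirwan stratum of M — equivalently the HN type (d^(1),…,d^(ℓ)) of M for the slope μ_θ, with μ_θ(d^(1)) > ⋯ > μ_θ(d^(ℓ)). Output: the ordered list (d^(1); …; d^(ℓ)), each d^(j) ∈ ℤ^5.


Via rank(M_{q-1}∘⋯∘M_p): M ≅ I[1,1]^3, I[1,5], I[3,3], I[4,4], I[5,5].
μ_θ-semistable layers: μ^(1)=16; μ^(2)=5; μ^(3)=3/5; μ^(4)=-39

((0, 0, 1, 0, 0); (3, 0, 0, 1, 0); (1, 1, 1, 1, 1); (0, 0, 0, 0, 1))


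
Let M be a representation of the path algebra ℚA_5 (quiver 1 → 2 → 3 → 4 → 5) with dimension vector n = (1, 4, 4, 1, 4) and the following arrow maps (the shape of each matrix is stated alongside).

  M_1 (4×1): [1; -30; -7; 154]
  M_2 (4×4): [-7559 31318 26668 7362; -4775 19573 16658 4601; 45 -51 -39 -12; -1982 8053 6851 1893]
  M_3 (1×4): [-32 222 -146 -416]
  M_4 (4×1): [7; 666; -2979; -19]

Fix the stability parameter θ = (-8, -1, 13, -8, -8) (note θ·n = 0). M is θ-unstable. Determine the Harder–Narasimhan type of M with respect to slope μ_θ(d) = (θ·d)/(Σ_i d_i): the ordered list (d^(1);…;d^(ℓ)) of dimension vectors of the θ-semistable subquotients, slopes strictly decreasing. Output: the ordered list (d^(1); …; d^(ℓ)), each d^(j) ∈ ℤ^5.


Interval decomposition of M: I[1,5], I[2,3]^3, I[5,5]^3.
HN type (ℓ=3): μ^(1)=13; μ^(2)=-1; μ^(3)=-8

((0, 0, 3, 0, 0); (0, 4, 1, 1, 1); (1, 0, 0, 0, 3))


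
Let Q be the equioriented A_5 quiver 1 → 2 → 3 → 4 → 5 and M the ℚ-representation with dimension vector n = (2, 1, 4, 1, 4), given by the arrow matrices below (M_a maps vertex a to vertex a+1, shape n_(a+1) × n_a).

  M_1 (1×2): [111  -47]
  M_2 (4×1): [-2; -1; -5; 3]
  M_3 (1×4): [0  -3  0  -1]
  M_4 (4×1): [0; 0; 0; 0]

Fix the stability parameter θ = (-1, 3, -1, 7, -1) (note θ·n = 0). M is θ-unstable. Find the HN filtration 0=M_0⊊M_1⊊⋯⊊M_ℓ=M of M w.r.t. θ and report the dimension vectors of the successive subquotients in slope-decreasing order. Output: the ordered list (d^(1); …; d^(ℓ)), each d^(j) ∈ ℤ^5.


Interval decomposition of M: I[1,1], I[1,3], I[3,3]^2, I[3,4], I[5,5]^4.
HN type (ℓ=3): μ^(1)=7; μ^(2)=1; μ^(3)=-1

((0, 0, 0, 1, 0); (0, 1, 1, 0, 0); (2, 0, 3, 0, 4))


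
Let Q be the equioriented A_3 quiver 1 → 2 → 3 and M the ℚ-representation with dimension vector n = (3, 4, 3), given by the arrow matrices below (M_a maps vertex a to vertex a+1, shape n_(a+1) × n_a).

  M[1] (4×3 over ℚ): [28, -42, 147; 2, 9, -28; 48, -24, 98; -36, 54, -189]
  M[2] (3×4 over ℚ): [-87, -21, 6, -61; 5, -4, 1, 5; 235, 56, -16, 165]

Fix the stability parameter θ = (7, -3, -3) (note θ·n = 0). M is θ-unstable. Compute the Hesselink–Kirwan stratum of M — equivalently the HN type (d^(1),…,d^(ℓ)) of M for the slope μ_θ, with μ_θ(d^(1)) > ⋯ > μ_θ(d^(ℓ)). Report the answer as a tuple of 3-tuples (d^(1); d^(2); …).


Via rank(M_{q-1}∘⋯∘M_p): M ≅ I[1,1], I[1,2], I[1,3], I[2,3]^2.
μ_θ-semistable layers: μ^(1)=7; μ^(2)=2; μ^(3)=1/3; μ^(4)=-3

((1, 0, 0); (1, 1, 0); (1, 1, 1); (0, 2, 2))


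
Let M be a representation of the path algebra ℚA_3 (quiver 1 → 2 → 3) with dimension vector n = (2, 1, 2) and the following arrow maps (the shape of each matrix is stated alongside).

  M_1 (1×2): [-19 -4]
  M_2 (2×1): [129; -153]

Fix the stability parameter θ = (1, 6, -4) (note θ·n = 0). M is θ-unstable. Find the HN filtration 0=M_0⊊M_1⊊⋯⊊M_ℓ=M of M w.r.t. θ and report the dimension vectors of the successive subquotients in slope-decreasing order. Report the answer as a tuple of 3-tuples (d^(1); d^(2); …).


Via rank(M_{q-1}∘⋯∘M_p): M ≅ I[1,1], I[1,3], I[3,3].
μ_θ-semistable layers: μ^(1)=1; μ^(2)=-4

((2, 1, 1); (0, 0, 1))


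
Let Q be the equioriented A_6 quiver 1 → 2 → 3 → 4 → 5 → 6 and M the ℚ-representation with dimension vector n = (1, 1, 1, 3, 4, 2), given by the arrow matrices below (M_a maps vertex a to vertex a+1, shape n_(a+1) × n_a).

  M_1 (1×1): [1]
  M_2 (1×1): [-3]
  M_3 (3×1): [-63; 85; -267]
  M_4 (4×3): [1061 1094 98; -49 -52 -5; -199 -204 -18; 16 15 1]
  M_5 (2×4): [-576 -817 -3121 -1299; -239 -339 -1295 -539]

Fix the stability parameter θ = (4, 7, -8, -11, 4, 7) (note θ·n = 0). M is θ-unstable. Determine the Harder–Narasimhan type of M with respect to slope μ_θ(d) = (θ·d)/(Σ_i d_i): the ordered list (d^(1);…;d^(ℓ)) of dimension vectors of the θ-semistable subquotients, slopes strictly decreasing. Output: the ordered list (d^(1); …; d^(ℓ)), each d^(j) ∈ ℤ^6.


Via rank(M_{q-1}∘⋯∘M_p): M ≅ I[1,6], I[4,5], I[4,6], I[5,5].
μ_θ-semistable layers: μ^(1)=7; μ^(2)=4; μ^(3)=-2; μ^(4)=-11

((0, 0, 0, 0, 0, 2); (0, 0, 0, 0, 4, 0); (1, 1, 1, 1, 0, 0); (0, 0, 0, 2, 0, 0))


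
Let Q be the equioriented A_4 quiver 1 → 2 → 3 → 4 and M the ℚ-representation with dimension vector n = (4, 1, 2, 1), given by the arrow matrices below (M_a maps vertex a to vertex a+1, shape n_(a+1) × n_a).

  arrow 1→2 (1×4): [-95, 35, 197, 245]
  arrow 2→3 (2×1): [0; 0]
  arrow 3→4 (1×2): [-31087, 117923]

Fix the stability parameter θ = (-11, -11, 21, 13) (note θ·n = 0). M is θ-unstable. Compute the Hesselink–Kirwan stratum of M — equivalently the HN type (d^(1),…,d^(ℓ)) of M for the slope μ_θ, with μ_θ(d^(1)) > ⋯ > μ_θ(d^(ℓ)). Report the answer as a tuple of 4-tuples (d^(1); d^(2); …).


Barcode: M ≅ I[1,1]^3, I[1,2], I[3,3], I[3,4]. HN layers by μ_θ (3 steps, strictly decreasing):
  μ^(1)=21; μ^(2)=17; μ^(3)=-11

((0, 0, 1, 0); (0, 0, 1, 1); (4, 1, 0, 0))


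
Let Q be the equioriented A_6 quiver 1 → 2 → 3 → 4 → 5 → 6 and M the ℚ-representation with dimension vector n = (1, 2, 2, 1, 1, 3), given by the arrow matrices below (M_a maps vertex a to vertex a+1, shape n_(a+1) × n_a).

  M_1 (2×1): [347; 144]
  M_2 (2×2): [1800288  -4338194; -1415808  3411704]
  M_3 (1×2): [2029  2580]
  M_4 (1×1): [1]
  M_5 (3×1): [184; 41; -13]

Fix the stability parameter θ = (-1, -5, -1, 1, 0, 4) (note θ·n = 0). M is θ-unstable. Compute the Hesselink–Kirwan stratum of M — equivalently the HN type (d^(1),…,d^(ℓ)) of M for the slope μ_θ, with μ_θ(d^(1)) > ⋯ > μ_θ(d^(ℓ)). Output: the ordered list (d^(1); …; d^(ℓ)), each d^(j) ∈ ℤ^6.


Interval decomposition of M: I[1,2], I[2,6], I[3,3], I[6,6]^2.
HN type (ℓ=5): μ^(1)=4; μ^(2)=1/2; μ^(3)=-1; μ^(4)=-3; μ^(5)=-5

((0, 0, 0, 0, 0, 3); (0, 0, 0, 1, 1, 0); (0, 0, 2, 0, 0, 0); (1, 1, 0, 0, 0, 0); (0, 1, 0, 0, 0, 0))


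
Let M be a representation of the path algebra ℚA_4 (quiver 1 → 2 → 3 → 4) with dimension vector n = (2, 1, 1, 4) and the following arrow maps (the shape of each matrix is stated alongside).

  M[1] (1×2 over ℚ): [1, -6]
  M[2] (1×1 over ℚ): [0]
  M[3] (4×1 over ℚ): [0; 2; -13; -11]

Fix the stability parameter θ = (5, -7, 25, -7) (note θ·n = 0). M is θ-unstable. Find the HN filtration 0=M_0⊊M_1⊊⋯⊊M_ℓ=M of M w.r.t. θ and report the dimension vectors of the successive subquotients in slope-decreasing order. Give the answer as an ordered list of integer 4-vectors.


Interval decomposition of M: I[1,1], I[1,2], I[3,4], I[4,4]^3.
HN type (ℓ=4): μ^(1)=9; μ^(2)=5; μ^(3)=-1; μ^(4)=-7

((0, 0, 1, 1); (1, 0, 0, 0); (1, 1, 0, 0); (0, 0, 0, 3))


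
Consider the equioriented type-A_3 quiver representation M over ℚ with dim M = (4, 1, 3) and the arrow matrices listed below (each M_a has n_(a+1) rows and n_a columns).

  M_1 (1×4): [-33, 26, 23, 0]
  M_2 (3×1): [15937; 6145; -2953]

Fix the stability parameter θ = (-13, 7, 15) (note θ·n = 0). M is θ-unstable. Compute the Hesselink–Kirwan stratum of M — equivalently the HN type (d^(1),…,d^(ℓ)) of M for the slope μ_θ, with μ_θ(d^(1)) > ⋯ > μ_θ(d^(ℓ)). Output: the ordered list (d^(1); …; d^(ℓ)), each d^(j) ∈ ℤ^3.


Barcode: M ≅ I[1,1]^3, I[1,3], I[3,3]^2. HN layers by μ_θ (3 steps, strictly decreasing):
  μ^(1)=15; μ^(2)=7; μ^(3)=-13

((0, 0, 3); (0, 1, 0); (4, 0, 0))


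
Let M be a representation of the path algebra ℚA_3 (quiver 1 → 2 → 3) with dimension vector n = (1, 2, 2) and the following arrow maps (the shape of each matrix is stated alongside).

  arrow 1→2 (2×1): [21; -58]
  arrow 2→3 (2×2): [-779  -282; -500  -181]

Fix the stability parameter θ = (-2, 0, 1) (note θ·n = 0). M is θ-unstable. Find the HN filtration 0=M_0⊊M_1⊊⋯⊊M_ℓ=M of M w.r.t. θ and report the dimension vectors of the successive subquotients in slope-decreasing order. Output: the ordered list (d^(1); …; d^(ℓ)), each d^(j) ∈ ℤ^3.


Interval decomposition of M: I[1,3], I[2,3].
HN type (ℓ=3): μ^(1)=1; μ^(2)=0; μ^(3)=-2

((0, 0, 2); (0, 2, 0); (1, 0, 0))


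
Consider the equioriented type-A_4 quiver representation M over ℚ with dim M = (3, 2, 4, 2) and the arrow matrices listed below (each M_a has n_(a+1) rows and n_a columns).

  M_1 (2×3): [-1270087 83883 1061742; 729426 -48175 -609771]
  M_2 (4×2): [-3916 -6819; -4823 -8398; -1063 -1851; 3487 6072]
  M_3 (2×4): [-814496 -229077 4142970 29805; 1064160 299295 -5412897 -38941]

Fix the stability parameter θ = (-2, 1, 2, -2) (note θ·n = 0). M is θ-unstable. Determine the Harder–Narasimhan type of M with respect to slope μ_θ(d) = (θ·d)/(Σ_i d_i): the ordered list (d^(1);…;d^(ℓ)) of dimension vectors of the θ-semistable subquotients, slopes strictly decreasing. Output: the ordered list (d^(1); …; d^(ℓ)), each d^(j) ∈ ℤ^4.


Interval decomposition of M: I[1,1], I[1,3], I[1,4], I[3,3], I[3,4].
HN type (ℓ=5): μ^(1)=2; μ^(2)=1; μ^(3)=1/3; μ^(4)=0; μ^(5)=-2

((0, 0, 2, 0); (0, 1, 0, 0); (0, 1, 1, 1); (0, 0, 1, 1); (3, 0, 0, 0))


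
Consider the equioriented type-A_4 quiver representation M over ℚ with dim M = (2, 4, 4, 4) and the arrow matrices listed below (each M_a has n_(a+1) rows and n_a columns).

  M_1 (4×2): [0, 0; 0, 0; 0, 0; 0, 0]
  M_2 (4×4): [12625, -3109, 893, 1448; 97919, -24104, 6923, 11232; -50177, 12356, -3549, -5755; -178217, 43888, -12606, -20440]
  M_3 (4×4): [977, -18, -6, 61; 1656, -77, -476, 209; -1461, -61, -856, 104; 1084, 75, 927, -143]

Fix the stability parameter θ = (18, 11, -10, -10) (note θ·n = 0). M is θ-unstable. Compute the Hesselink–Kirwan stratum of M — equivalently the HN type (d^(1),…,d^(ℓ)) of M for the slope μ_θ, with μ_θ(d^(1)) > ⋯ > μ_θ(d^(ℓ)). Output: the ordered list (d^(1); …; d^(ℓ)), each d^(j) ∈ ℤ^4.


Barcode: M ≅ I[1,1]^2, I[2,4]^4. HN layers by μ_θ (2 steps, strictly decreasing):
  μ^(1)=18; μ^(2)=-3

((2, 0, 0, 0); (0, 4, 4, 4))


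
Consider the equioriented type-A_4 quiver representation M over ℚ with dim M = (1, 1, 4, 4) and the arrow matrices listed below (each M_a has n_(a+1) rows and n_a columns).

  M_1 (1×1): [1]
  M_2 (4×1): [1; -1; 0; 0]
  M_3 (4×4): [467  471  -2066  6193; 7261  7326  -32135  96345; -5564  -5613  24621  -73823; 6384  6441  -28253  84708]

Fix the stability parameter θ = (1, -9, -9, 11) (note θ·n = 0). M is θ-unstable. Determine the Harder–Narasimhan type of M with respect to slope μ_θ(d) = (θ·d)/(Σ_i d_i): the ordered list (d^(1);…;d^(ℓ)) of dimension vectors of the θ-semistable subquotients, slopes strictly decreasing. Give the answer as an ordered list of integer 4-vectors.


Interval decomposition of M: I[1,4], I[3,3], I[3,4]^2, I[4,4].
HN type (ℓ=3): μ^(1)=11; μ^(2)=-17/3; μ^(3)=-9

((0, 0, 0, 4); (1, 1, 1, 0); (0, 0, 3, 0))


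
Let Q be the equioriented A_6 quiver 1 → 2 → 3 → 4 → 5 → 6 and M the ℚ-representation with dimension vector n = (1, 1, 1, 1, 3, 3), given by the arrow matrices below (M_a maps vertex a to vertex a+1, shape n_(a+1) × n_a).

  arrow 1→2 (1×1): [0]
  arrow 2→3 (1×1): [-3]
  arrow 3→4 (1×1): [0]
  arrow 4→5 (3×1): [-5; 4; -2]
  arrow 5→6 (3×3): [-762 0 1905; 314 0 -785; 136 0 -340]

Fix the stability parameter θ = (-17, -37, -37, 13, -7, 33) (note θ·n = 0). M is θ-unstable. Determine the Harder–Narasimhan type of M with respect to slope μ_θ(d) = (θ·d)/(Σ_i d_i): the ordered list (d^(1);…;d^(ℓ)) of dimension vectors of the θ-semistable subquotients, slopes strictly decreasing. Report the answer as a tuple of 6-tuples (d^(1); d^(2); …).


Barcode: M ≅ I[1,1], I[2,3], I[4,5], I[5,5], I[5,6], I[6,6]^2. HN layers by μ_θ (5 steps, strictly decreasing):
  μ^(1)=33; μ^(2)=3; μ^(3)=-7; μ^(4)=-17; μ^(5)=-37

((0, 0, 0, 0, 0, 3); (0, 0, 0, 1, 1, 0); (0, 0, 0, 0, 2, 0); (1, 0, 0, 0, 0, 0); (0, 1, 1, 0, 0, 0))


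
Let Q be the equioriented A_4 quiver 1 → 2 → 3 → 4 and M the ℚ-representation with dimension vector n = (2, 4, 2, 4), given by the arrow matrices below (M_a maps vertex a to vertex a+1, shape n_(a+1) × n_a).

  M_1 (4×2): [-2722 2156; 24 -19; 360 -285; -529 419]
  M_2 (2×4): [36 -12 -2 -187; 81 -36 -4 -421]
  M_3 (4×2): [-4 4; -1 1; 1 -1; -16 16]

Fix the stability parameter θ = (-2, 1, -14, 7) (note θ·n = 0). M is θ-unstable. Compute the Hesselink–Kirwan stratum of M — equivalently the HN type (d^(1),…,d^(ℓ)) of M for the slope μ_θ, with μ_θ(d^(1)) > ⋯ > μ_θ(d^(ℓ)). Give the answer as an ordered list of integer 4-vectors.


Interval decomposition of M: I[1,2], I[1,3], I[2,2], I[2,4], I[4,4]^3.
HN type (ℓ=5): μ^(1)=7; μ^(2)=1; μ^(3)=-2; μ^(4)=-5; μ^(5)=-13/2

((0, 0, 0, 4); (0, 2, 0, 0); (1, 0, 0, 0); (1, 1, 1, 0); (0, 1, 1, 0))


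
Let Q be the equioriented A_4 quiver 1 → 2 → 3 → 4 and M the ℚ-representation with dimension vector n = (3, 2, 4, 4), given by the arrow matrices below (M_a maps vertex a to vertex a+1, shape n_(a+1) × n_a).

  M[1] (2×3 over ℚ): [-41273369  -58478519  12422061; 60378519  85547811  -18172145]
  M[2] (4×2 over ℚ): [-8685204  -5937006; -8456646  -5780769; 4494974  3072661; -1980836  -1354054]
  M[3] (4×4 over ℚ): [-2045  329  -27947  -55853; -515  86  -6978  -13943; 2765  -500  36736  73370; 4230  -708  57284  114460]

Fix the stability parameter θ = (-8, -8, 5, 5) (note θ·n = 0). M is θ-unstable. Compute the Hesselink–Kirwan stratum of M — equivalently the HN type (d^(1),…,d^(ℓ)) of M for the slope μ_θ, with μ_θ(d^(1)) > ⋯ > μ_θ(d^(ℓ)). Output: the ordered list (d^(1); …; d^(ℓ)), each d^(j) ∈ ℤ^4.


Via rank(M_{q-1}∘⋯∘M_p): M ≅ I[1,1], I[1,2], I[1,4], I[3,3], I[3,4]^2, I[4,4].
μ_θ-semistable layers: μ^(1)=5; μ^(2)=-8

((0, 0, 4, 4); (3, 2, 0, 0))


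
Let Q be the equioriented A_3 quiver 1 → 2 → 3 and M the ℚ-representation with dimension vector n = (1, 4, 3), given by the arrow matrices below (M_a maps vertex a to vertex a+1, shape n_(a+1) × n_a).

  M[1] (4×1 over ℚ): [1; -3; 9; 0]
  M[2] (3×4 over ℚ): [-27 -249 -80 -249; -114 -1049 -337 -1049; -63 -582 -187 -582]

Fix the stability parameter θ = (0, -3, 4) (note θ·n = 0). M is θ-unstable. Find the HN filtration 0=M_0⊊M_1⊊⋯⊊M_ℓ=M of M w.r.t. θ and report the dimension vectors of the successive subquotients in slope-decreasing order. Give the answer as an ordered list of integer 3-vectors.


Interval decomposition of M: I[1,2], I[2,2], I[2,3]^2, I[3,3].
HN type (ℓ=3): μ^(1)=4; μ^(2)=-3/2; μ^(3)=-3

((0, 0, 3); (1, 1, 0); (0, 3, 0))


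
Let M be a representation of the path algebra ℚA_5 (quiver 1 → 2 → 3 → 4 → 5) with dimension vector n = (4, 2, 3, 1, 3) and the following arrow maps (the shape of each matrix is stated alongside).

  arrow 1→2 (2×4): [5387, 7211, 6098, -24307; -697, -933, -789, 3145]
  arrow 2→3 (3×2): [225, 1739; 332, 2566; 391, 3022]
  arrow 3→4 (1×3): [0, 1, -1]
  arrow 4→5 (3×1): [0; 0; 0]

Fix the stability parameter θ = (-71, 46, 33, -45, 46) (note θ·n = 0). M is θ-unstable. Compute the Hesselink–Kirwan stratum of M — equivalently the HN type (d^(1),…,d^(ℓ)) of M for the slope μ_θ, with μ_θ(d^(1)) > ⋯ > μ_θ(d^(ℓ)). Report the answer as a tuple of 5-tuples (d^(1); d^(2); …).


Interval decomposition of M: I[1,1]^2, I[1,3], I[1,4], I[3,3], I[5,5]^3.
HN type (ℓ=5): μ^(1)=46; μ^(2)=79/2; μ^(3)=33; μ^(4)=34/3; μ^(5)=-71

((0, 0, 0, 0, 3); (0, 1, 1, 0, 0); (0, 0, 1, 0, 0); (0, 1, 1, 1, 0); (4, 0, 0, 0, 0))


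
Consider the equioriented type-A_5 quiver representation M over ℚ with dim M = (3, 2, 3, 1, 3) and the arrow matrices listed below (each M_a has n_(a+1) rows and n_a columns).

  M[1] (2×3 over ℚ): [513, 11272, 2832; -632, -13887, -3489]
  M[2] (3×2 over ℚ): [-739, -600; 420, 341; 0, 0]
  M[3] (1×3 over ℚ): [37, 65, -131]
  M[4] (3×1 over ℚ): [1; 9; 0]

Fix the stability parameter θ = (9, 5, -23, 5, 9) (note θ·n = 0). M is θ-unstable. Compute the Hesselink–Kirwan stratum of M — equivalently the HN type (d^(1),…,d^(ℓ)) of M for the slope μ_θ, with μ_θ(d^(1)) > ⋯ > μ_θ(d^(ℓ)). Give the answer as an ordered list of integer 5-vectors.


Via rank(M_{q-1}∘⋯∘M_p): M ≅ I[1,1], I[1,3], I[1,5], I[3,3], I[5,5]^2.
μ_θ-semistable layers: μ^(1)=9; μ^(2)=5; μ^(3)=-3; μ^(4)=-23

((1, 0, 0, 0, 3); (0, 0, 0, 1, 0); (2, 2, 2, 0, 0); (0, 0, 1, 0, 0))


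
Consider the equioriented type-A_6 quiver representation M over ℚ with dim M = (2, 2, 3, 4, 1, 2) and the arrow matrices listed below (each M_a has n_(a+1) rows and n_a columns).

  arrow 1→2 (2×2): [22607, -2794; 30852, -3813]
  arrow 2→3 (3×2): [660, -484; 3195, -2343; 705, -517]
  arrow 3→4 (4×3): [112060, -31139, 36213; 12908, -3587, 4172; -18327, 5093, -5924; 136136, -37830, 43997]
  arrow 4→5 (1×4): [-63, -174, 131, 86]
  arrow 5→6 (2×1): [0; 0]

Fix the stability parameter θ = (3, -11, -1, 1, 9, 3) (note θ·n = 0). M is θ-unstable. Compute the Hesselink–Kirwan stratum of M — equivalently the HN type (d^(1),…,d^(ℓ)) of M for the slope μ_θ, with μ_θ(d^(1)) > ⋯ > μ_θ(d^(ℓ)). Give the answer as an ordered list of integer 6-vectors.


Via rank(M_{q-1}∘⋯∘M_p): M ≅ I[1,2], I[1,5], I[3,4]^2, I[4,4], I[6,6]^2.
μ_θ-semistable layers: μ^(1)=9; μ^(2)=3; μ^(3)=1; μ^(4)=-1; μ^(5)=-4

((0, 0, 0, 0, 1, 0); (0, 0, 0, 0, 0, 2); (0, 0, 0, 4, 0, 0); (0, 0, 3, 0, 0, 0); (2, 2, 0, 0, 0, 0))


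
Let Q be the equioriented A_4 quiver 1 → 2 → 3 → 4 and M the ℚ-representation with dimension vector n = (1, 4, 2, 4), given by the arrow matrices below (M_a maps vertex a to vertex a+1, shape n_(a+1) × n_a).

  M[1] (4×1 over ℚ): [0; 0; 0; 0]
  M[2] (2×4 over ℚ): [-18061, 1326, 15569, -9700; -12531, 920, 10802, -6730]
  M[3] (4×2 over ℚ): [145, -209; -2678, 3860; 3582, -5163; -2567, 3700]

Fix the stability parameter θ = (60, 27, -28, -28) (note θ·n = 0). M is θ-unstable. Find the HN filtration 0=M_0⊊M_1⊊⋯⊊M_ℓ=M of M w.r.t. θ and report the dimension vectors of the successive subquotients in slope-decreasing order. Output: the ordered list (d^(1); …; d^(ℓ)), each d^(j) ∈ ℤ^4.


Barcode: M ≅ I[1,1], I[2,2]^2, I[2,4]^2, I[4,4]^2. HN layers by μ_θ (4 steps, strictly decreasing):
  μ^(1)=60; μ^(2)=27; μ^(3)=-29/3; μ^(4)=-28

((1, 0, 0, 0); (0, 2, 0, 0); (0, 2, 2, 2); (0, 0, 0, 2))


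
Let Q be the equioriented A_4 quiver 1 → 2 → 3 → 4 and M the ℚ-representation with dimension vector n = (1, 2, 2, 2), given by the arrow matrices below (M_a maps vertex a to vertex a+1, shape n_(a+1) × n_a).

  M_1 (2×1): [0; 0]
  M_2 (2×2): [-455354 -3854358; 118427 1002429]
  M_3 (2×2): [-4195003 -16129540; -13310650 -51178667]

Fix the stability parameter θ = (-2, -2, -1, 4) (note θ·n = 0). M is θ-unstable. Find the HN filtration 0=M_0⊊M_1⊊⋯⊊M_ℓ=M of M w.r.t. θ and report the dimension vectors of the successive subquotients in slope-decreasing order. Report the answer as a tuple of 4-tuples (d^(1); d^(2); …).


Via rank(M_{q-1}∘⋯∘M_p): M ≅ I[1,1], I[2,2], I[2,4], I[3,4].
μ_θ-semistable layers: μ^(1)=4; μ^(2)=-1; μ^(3)=-2

((0, 0, 0, 2); (0, 0, 2, 0); (1, 2, 0, 0))


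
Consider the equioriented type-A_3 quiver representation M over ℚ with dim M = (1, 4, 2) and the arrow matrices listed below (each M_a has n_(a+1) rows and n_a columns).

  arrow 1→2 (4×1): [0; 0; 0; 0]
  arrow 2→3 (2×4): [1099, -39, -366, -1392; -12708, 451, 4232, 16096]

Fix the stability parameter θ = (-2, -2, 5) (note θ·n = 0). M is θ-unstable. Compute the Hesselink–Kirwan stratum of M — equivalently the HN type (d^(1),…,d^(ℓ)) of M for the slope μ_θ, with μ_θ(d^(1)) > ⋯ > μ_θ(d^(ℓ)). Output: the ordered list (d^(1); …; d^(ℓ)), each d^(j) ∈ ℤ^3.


Interval decomposition of M: I[1,1], I[2,2]^2, I[2,3]^2.
HN type (ℓ=2): μ^(1)=5; μ^(2)=-2

((0, 0, 2); (1, 4, 0))


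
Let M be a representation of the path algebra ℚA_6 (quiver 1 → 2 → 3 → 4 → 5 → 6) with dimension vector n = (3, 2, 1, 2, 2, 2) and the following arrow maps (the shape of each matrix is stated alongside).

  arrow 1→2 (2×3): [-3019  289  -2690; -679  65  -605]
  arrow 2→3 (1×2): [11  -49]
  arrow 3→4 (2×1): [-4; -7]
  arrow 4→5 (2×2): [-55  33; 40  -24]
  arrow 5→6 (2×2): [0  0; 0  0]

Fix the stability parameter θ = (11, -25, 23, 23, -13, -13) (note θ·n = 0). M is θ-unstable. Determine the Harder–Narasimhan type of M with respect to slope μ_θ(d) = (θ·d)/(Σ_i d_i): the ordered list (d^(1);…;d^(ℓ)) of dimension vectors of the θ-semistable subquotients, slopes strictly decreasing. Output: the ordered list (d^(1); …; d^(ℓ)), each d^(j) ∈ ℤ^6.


Interval decomposition of M: I[1,1], I[1,2], I[1,5], I[4,4], I[5,5], I[6,6]^2.
HN type (ℓ=4): μ^(1)=23; μ^(2)=11; μ^(3)=-7; μ^(4)=-13

((0, 0, 0, 1, 0, 0); (1, 0, 1, 1, 1, 0); (2, 2, 0, 0, 0, 0); (0, 0, 0, 0, 1, 2))


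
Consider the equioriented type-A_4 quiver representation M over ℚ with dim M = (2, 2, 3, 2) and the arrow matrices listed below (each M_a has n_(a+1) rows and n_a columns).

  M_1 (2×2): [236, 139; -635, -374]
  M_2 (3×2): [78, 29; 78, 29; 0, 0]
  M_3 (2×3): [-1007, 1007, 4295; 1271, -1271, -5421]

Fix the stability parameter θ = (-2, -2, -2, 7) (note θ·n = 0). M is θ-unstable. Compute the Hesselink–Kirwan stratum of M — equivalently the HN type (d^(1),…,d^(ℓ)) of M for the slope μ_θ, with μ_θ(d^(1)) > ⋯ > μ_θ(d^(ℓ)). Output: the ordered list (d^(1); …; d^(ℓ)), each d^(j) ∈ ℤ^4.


Via rank(M_{q-1}∘⋯∘M_p): M ≅ I[1,2], I[1,3], I[3,4]^2.
μ_θ-semistable layers: μ^(1)=7; μ^(2)=-2

((0, 0, 0, 2); (2, 2, 3, 0))


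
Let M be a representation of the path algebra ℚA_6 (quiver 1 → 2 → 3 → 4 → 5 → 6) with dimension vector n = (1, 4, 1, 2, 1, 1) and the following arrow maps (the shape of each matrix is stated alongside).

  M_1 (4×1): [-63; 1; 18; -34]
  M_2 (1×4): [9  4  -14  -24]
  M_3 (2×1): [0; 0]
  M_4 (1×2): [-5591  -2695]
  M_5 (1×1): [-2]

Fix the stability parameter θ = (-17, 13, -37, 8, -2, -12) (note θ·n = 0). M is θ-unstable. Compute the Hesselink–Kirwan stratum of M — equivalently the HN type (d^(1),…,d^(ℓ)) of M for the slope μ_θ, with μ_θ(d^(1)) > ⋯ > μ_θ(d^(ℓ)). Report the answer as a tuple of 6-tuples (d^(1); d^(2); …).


Barcode: M ≅ I[1,3], I[2,2]^3, I[4,4], I[4,6]. HN layers by μ_θ (5 steps, strictly decreasing):
  μ^(1)=13; μ^(2)=8; μ^(3)=-2; μ^(4)=-12; μ^(5)=-17

((0, 3, 0, 0, 0, 0); (0, 0, 0, 1, 0, 0); (0, 0, 0, 1, 1, 1); (0, 1, 1, 0, 0, 0); (1, 0, 0, 0, 0, 0))


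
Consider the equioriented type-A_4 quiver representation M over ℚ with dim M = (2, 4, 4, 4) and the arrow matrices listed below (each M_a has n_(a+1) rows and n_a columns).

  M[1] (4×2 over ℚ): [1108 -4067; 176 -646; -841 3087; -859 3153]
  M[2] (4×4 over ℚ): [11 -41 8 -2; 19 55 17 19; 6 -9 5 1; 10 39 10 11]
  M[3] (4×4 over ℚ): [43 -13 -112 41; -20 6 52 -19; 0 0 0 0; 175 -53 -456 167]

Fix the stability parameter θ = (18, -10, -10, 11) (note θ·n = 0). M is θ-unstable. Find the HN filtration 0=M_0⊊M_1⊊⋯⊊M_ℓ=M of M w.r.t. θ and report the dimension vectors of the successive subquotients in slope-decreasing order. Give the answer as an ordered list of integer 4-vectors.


Interval decomposition of M: I[1,3], I[1,4], I[2,3], I[2,4], I[4,4]^2.
HN type (ℓ=3): μ^(1)=11; μ^(2)=-2/3; μ^(3)=-10

((0, 0, 0, 4); (2, 2, 2, 0); (0, 2, 2, 0))


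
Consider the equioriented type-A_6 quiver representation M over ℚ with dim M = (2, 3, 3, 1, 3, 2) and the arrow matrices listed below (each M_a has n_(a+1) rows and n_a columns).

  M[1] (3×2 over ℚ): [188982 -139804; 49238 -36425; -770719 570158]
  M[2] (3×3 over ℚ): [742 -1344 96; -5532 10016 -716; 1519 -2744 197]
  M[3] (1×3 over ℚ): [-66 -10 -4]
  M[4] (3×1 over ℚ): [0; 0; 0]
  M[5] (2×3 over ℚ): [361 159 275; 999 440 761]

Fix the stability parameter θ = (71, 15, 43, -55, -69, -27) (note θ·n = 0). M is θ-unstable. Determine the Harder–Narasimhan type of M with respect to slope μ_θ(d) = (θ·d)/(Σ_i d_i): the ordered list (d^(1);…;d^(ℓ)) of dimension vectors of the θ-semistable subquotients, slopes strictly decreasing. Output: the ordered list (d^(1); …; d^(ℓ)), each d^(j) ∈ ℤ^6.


Barcode: M ≅ I[1,2], I[1,4], I[2,3], I[3,3], I[5,5], I[5,6]^2. HN layers by μ_θ (5 steps, strictly decreasing):
  μ^(1)=43; μ^(2)=37/2; μ^(3)=15; μ^(4)=-27; μ^(5)=-69

((1, 1, 2, 0, 0, 0); (1, 1, 1, 1, 0, 0); (0, 1, 0, 0, 0, 0); (0, 0, 0, 0, 0, 2); (0, 0, 0, 0, 3, 0))


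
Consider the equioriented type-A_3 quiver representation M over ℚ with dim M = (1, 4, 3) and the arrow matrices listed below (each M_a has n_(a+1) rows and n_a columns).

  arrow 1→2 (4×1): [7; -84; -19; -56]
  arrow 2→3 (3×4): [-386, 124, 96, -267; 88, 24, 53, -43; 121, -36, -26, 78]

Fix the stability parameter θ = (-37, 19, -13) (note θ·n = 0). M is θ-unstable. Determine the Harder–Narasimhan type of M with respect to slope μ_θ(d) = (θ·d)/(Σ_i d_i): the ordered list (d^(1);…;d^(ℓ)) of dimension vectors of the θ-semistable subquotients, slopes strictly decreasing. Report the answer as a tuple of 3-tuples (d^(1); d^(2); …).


Barcode: M ≅ I[1,3], I[2,2], I[2,3]^2. HN layers by μ_θ (3 steps, strictly decreasing):
  μ^(1)=19; μ^(2)=3; μ^(3)=-37

((0, 1, 0); (0, 3, 3); (1, 0, 0))


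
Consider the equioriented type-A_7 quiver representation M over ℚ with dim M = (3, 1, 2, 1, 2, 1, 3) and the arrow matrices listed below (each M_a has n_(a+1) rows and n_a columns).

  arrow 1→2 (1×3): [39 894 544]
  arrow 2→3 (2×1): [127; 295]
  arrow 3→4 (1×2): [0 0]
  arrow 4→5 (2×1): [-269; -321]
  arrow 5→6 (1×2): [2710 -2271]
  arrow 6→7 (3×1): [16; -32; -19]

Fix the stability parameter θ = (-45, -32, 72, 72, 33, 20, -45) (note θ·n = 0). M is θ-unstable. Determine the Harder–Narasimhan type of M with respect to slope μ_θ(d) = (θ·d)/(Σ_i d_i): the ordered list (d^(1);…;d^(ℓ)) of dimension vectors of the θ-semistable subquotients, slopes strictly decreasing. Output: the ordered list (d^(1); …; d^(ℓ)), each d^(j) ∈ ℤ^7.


Barcode: M ≅ I[1,1]^2, I[1,3], I[3,3], I[4,7], I[5,5], I[7,7]^2. HN layers by μ_θ (5 steps, strictly decreasing):
  μ^(1)=72; μ^(2)=33; μ^(3)=20; μ^(4)=-32; μ^(5)=-45

((0, 0, 2, 0, 0, 0, 0); (0, 0, 0, 0, 1, 0, 0); (0, 0, 0, 1, 1, 1, 1); (0, 1, 0, 0, 0, 0, 0); (3, 0, 0, 0, 0, 0, 2))


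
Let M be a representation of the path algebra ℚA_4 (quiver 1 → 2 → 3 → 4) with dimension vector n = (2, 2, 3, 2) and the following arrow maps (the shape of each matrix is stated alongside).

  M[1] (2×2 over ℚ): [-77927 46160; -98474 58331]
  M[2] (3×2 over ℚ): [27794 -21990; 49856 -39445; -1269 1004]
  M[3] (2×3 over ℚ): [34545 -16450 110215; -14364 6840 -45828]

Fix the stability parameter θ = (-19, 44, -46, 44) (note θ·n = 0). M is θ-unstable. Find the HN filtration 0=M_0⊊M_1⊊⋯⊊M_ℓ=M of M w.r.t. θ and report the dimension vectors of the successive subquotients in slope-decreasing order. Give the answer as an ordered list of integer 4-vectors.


Barcode: M ≅ I[1,3], I[1,4], I[3,3], I[4,4]. HN layers by μ_θ (4 steps, strictly decreasing):
  μ^(1)=44; μ^(2)=-1; μ^(3)=-19; μ^(4)=-46

((0, 0, 0, 2); (0, 2, 2, 0); (2, 0, 0, 0); (0, 0, 1, 0))


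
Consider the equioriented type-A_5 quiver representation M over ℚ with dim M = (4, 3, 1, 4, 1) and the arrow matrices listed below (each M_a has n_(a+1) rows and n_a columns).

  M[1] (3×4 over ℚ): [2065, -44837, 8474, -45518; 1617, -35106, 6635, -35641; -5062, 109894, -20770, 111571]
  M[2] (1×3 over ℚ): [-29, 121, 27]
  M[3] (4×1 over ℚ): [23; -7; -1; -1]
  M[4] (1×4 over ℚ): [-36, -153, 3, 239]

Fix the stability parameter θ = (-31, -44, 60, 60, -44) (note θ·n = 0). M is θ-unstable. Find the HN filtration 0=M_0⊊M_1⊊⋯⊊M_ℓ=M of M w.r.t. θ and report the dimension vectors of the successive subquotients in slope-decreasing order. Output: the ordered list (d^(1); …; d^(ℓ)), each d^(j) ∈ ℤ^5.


Via rank(M_{q-1}∘⋯∘M_p): M ≅ I[1,1], I[1,2]^2, I[1,5], I[4,4]^3.
μ_θ-semistable layers: μ^(1)=60; μ^(2)=76/3; μ^(3)=-31; μ^(4)=-75/2

((0, 0, 0, 3, 0); (0, 0, 1, 1, 1); (1, 0, 0, 0, 0); (3, 3, 0, 0, 0))


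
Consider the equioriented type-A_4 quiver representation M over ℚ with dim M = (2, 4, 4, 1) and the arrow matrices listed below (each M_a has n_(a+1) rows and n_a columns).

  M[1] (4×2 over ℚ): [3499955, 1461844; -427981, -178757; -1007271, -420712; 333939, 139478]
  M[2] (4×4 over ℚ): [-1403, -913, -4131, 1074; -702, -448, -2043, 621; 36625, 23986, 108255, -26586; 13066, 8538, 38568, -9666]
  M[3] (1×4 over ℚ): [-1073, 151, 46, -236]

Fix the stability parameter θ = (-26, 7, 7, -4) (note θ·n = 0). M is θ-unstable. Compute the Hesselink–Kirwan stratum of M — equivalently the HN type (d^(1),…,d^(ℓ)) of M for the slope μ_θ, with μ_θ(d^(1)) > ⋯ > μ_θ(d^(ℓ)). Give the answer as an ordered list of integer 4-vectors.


Barcode: M ≅ I[1,2], I[1,4], I[2,3]^2, I[3,3]. HN layers by μ_θ (3 steps, strictly decreasing):
  μ^(1)=7; μ^(2)=10/3; μ^(3)=-26

((0, 3, 3, 0); (0, 1, 1, 1); (2, 0, 0, 0))


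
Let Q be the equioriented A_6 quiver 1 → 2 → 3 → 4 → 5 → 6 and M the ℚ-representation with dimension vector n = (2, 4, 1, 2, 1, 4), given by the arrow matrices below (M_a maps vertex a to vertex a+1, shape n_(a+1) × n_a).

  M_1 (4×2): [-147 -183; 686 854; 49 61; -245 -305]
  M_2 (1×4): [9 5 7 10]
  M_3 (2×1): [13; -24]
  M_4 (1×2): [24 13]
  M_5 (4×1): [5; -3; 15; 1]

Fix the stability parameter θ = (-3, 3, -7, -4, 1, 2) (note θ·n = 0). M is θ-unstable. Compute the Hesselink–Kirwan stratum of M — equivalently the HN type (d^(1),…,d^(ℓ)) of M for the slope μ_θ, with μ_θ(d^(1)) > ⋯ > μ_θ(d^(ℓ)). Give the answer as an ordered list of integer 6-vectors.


Interval decomposition of M: I[1,1], I[1,2], I[2,2]^2, I[2,4], I[4,6], I[6,6]^3.
HN type (ℓ=6): μ^(1)=3; μ^(2)=2; μ^(3)=1; μ^(4)=-8/3; μ^(5)=-3; μ^(6)=-4

((0, 3, 0, 0, 0, 0); (0, 0, 0, 0, 0, 4); (0, 0, 0, 0, 1, 0); (0, 1, 1, 1, 0, 0); (2, 0, 0, 0, 0, 0); (0, 0, 0, 1, 0, 0))


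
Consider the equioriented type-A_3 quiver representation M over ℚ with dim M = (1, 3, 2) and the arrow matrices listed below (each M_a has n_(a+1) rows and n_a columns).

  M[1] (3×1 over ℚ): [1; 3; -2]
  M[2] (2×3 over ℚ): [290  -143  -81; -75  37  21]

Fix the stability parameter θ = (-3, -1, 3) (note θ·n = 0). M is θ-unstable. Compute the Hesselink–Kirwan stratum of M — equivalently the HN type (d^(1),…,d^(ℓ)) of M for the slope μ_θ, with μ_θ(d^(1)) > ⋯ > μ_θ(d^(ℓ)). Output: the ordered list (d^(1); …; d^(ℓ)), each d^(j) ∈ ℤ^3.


Via rank(M_{q-1}∘⋯∘M_p): M ≅ I[1,3], I[2,2], I[2,3].
μ_θ-semistable layers: μ^(1)=3; μ^(2)=-1; μ^(3)=-3

((0, 0, 2); (0, 3, 0); (1, 0, 0))


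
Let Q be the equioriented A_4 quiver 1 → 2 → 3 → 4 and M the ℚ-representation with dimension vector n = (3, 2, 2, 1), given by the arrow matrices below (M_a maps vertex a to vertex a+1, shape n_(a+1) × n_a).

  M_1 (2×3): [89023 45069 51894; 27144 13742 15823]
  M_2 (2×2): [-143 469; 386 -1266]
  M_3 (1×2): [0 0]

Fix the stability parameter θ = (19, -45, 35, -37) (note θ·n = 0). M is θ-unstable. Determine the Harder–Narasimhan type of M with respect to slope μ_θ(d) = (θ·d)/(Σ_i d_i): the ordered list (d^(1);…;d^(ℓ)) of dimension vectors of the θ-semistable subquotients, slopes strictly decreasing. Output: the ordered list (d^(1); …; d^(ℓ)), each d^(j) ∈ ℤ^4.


Interval decomposition of M: I[1,1], I[1,3]^2, I[4,4].
HN type (ℓ=4): μ^(1)=35; μ^(2)=19; μ^(3)=-13; μ^(4)=-37

((0, 0, 2, 0); (1, 0, 0, 0); (2, 2, 0, 0); (0, 0, 0, 1))


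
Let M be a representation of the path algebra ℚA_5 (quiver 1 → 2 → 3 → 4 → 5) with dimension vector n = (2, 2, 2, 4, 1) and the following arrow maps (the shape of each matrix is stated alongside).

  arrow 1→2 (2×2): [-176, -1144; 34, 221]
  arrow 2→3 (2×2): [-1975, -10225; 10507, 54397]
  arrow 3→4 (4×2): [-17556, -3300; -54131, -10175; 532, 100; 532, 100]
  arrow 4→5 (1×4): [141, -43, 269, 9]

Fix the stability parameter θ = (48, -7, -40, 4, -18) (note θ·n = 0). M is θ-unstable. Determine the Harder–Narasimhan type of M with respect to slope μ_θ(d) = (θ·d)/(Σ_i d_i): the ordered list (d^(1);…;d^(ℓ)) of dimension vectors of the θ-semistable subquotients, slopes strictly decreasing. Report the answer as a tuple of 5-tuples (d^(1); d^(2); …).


Via rank(M_{q-1}∘⋯∘M_p): M ≅ I[1,1], I[1,3], I[2,2], I[3,5], I[4,4]^3.
μ_θ-semistable layers: μ^(1)=48; μ^(2)=4; μ^(3)=1/3; μ^(4)=-7; μ^(5)=-40

((1, 0, 0, 0, 0); (0, 0, 0, 3, 0); (1, 1, 1, 0, 0); (0, 1, 0, 1, 1); (0, 0, 1, 0, 0))


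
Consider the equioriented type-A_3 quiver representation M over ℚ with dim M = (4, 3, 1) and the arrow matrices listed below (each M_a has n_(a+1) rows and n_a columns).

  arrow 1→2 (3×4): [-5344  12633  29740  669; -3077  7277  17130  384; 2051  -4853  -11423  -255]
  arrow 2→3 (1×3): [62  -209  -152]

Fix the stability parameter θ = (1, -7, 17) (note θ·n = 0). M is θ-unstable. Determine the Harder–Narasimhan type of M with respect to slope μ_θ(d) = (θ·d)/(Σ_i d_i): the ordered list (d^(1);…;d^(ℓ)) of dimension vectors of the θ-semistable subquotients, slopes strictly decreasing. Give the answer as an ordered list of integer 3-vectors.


Via rank(M_{q-1}∘⋯∘M_p): M ≅ I[1,1], I[1,2]^2, I[1,3].
μ_θ-semistable layers: μ^(1)=17; μ^(2)=1; μ^(3)=-3

((0, 0, 1); (1, 0, 0); (3, 3, 0))


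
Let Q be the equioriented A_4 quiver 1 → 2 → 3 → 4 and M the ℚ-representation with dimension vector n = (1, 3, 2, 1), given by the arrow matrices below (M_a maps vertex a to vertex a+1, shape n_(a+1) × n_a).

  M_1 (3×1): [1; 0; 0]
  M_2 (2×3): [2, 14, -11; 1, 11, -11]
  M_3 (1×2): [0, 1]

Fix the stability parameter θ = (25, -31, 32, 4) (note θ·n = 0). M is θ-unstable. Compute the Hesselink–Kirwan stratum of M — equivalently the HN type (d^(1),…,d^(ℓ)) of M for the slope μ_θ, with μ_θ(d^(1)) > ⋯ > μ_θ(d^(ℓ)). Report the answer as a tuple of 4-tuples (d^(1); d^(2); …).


Via rank(M_{q-1}∘⋯∘M_p): M ≅ I[1,4], I[2,2], I[2,3].
μ_θ-semistable layers: μ^(1)=32; μ^(2)=18; μ^(3)=-3; μ^(4)=-31

((0, 0, 1, 0); (0, 0, 1, 1); (1, 1, 0, 0); (0, 2, 0, 0))


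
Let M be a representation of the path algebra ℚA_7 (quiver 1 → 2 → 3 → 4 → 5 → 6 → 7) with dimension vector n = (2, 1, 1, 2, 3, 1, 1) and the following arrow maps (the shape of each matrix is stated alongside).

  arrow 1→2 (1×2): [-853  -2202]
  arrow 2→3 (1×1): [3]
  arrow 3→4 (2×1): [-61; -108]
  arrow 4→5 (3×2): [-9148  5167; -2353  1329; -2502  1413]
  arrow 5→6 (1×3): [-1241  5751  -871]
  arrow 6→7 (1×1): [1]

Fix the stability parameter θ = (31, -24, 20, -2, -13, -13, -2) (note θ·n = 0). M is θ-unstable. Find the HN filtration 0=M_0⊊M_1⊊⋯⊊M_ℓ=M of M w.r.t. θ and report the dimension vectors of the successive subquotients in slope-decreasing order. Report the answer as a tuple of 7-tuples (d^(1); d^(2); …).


Barcode: M ≅ I[1,1], I[1,7], I[4,5], I[5,5]. HN layers by μ_θ (4 steps, strictly decreasing):
  μ^(1)=31; μ^(2)=-3/7; μ^(3)=-15/2; μ^(4)=-13

((1, 0, 0, 0, 0, 0, 0); (1, 1, 1, 1, 1, 1, 1); (0, 0, 0, 1, 1, 0, 0); (0, 0, 0, 0, 1, 0, 0))


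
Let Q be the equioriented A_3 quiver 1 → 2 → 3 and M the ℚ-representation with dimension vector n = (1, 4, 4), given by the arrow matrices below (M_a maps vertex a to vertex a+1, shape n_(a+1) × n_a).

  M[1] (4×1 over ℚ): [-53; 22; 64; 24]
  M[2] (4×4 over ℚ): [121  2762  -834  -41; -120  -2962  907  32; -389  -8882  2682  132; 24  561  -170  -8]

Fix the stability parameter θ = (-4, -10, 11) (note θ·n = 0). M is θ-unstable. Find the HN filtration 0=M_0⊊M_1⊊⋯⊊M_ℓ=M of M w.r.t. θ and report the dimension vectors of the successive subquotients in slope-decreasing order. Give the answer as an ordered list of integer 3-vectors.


Interval decomposition of M: I[1,3], I[2,3]^3.
HN type (ℓ=3): μ^(1)=11; μ^(2)=-7; μ^(3)=-10

((0, 0, 4); (1, 1, 0); (0, 3, 0))
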